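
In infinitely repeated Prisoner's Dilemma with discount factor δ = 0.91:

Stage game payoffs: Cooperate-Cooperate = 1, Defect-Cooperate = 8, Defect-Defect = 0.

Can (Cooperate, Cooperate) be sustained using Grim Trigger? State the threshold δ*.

δ* = 0.875; since δ = 0.91 ≥ 0.875, cooperation can be sustained

Work:
For Grim Trigger:
Cooperate forever: 1/(1-δ)
Defect then punished: 8 + 0·δ/(1-δ)
Need: 1/(1-δ) ≥ 8 + 0·δ/(1-δ)
Solving: δ ≥ (T-R)/(T-P) = (8-1)/(8-0) = 0.875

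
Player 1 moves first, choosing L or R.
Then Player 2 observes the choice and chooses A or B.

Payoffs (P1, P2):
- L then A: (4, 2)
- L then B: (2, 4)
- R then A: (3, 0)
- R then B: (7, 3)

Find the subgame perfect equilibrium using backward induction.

P1 plays R, P2 plays B after L and B after R; Payoff (7, 3)

Work:
Backward induction:
After L: P2 chooses B → P1 gets 2
After R: P2 chooses B → P1 gets 7
P1 chooses R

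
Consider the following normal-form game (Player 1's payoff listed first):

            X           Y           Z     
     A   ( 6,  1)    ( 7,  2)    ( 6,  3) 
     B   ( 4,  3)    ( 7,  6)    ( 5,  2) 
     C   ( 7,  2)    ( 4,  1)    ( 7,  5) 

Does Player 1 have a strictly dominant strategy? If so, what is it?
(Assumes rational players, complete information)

No strictly dominant strategy exists for Player 1

Work:
A strategy strictly dominates another if it gives a strictly higher payoff against every opponent action. Compare each pair of P1's strategies column-by-column:
  A vs B: [6 vs 4, 7 vs 7, 6 vs 5] → A does not strictly dominate B (column Y: 7 ≤ 7)
  A vs C: [6 vs 7, 7 vs 4, 6 vs 7] → A does not strictly dominate C (column X: 6 ≤ 7)
  B vs A: [4 vs 6, 7 vs 7, 5 vs 6] → B does not strictly dominate A (column X: 4 ≤ 6)
  B vs C: [4 vs 7, 7 vs 4, 5 vs 7] → B does not strictly dominate C (column X: 4 ≤ 7)
  C vs A: [7 vs 6, 4 vs 7, 7 vs 6] → C does not strictly dominate A (column Y: 4 ≤ 7)
  C vs B: [7 vs 4, 4 vs 7, 7 vs 5] → C does not strictly dominate B (column Y: 4 ≤ 7)
No single strategy strictly dominates all others → no strictly dominant strategy.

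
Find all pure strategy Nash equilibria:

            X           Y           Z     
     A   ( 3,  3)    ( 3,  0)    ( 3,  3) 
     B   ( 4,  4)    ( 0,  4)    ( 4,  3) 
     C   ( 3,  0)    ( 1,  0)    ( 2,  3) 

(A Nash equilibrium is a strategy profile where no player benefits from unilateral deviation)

Nash equilibrium: (B, X)

Work:
Best responses:
  P1 vs X: payoffs [3, 4, 3] → best response B (payoff 4)
  P1 vs Y: payoffs [3, 0, 1] → best response A (payoff 3)
  P1 vs Z: payoffs [3, 4, 2] → best response B (payoff 4)
  P2 vs A: payoffs [3, 0, 3] → best response X/Z (payoff 3)
  P2 vs B: payoffs [4, 4, 3] → best response X/Y (payoff 4)
  P2 vs C: payoffs [0, 0, 3] → best response Z (payoff 3)
Mutual best responses: (B,X) → Nash equilibria.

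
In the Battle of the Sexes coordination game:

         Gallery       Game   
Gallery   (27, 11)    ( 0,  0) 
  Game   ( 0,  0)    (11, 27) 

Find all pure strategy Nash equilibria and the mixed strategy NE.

Pure NE: (Gallery, Gallery) and (Game, Game); Mixed NE: p = 0.7105, q = 0.2895

Work:
Check pure NE:
(Gallery, Gallery): (27, 11) - no unilateral deviation beneficial
(Game, Game): (11, 27) - no unilateral deviation beneficial
Mixed NE: P1 plays Gallery with p = 0.7105, P2 plays Gallery with q = 0.2895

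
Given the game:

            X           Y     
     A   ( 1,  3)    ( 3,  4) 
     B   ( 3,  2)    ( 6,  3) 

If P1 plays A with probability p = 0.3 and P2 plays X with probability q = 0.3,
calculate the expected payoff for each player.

E[P1] = 4.29, E[P2] = 3.0

Work:
E[P1] = p·q·π₁(A,X) + p·(1-q)·π₁(A,Y) + (1-p)·q·π₁(B,X) + (1-p)·(1-q)·π₁(B,Y)
= 0.3·0.3·1 + 0.3·0.7·3 + 0.7·0.3·3 + 0.7·0.7·6
= 4.29

E[P2] = 3.0 (similar calculation)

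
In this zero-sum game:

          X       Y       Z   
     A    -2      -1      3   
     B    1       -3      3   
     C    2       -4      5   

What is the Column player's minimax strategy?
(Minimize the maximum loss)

Column should play Y, value = -1

Work:
Column player minimizes Row's maximum payoff:
Column X: max payoff to Row = 2
Column Y: max payoff to Row = -1
Column Z: max payoff to Row = 5
Minimum is -1, achieved by column Y.
Minimax strategy: Y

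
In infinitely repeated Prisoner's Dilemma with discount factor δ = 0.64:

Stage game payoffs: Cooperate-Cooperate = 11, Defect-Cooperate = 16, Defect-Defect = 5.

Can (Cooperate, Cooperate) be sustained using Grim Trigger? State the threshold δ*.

δ* = 0.4545; since δ = 0.64 ≥ 0.4545, cooperation can be sustained

Work:
For Grim Trigger:
Cooperate forever: 11/(1-δ)
Defect then punished: 16 + 5·δ/(1-δ)
Need: 11/(1-δ) ≥ 16 + 5·δ/(1-δ)
Solving: δ ≥ (T-R)/(T-P) = (16-11)/(16-5) = 0.4545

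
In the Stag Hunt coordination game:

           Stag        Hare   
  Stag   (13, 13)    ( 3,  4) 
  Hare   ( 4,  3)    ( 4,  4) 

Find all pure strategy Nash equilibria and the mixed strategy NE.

Pure NE: (Stag, Stag) and (Hare, Hare); Mixed NE: p = 0.1, q = 0.1

Work:
Check pure NE:
(Stag, Stag): (13, 13) - no unilateral deviation beneficial
(Hare, Hare): (4, 4) - no unilateral deviation beneficial
Mixed NE: P1 plays Stag with p = 0.1, P2 plays Stag with q = 0.1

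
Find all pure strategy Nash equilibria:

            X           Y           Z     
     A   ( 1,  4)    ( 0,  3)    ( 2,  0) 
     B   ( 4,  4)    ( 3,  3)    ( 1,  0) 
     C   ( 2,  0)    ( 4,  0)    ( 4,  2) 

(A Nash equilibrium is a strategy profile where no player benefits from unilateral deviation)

Nash equilibrium: (B, X), (C, Z)

Work:
Best responses:
  P1 vs X: payoffs [1, 4, 2] → best response B (payoff 4)
  P1 vs Y: payoffs [0, 3, 4] → best response C (payoff 4)
  P1 vs Z: payoffs [2, 1, 4] → best response C (payoff 4)
  P2 vs A: payoffs [4, 3, 0] → best response X (payoff 4)
  P2 vs B: payoffs [4, 3, 0] → best response X (payoff 4)
  P2 vs C: payoffs [0, 0, 2] → best response Z (payoff 2)
Mutual best responses: (B,X), (C,Z) → Nash equilibria.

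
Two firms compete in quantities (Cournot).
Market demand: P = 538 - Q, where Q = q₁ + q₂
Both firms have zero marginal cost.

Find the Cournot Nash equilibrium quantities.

q₁* = q₂* = 179.33; P* = 179.33

Work:
Profit: π_i = P·q_i = (a - q_i - q_j)·q_i
FOC: ∂π_i/∂q_i = a - 2q_i - q_j = 0
Reaction function: q_i = (538 - q_j)/2
Symmetry: q* = 538/3 = 179.33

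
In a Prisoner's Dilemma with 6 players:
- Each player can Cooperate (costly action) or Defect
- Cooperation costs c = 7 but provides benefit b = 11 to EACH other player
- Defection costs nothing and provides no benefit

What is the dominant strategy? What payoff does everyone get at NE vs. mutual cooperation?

Dominant: Defect; NE payoff = 0; Coop payoff = 48

Work:
Defect dominates (saves cost c = 7, benefit to others is external)
NE: All defect → everyone gets 0
If all cooperate: each receives (5)×11 - 7 = 48
Social dilemma: 48 > 0 but NE gives 0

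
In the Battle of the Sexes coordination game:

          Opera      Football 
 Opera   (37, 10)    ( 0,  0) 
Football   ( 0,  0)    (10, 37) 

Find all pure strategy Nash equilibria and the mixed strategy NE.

Pure NE: (Opera, Opera) and (Football, Football); Mixed NE: p = 0.7872, q = 0.2128

Work:
Check pure NE:
(Opera, Opera): (37, 10) - no unilateral deviation beneficial
(Football, Football): (10, 37) - no unilateral deviation beneficial
Mixed NE: P1 plays Opera with p = 0.7872, P2 plays Opera with q = 0.2128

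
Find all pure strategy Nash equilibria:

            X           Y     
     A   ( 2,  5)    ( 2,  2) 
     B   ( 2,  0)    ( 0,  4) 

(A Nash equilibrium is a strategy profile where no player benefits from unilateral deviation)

Nash equilibrium: (A, X)

Work:
Best responses:
  P1 vs X: payoffs [2, 2] → best response A/B (payoff 2)
  P1 vs Y: payoffs [2, 0] → best response A (payoff 2)
  P2 vs A: payoffs [5, 2] → best response X (payoff 5)
  P2 vs B: payoffs [0, 4] → best response Y (payoff 4)
Mutual best responses: (A,X) → Nash equilibria.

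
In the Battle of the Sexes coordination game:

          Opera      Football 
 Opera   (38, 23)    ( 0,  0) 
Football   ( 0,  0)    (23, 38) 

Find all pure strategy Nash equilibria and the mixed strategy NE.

Pure NE: (Opera, Opera) and (Football, Football); Mixed NE: p = 0.623, q = 0.377

Work:
Check pure NE:
(Opera, Opera): (38, 23) - no unilateral deviation beneficial
(Football, Football): (23, 38) - no unilateral deviation beneficial
Mixed NE: P1 plays Opera with p = 0.623, P2 plays Opera with q = 0.377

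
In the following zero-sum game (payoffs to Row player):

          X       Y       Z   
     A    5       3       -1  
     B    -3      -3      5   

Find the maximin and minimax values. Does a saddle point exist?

Maximin = -1, Minimax = 3, Saddle: False

Work:
Row minimums: [-1, -3] → maximin = -1
Column maximums: [5, 3, 5] → minimax = 3
No saddle point (maximin ≠ minimax). Mixed strategy needed.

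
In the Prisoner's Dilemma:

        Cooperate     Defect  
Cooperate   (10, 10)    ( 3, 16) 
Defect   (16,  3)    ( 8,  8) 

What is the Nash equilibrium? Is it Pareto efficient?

(Defect, Defect) is NE; not Pareto efficient

Work:
Defect dominates Cooperate for both players:
If P2 cooperates: Defect (16) > Cooperate (10)
If P2 defects: Defect (8) > Cooperate (3)
NE: (Defect, Defect) with payoff (8, 8)
But (Cooperate, Cooperate) = (10, 10) Pareto dominates (8, 8)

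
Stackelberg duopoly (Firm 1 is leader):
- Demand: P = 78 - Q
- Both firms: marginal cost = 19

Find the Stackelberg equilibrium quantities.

q₁* (leader) = 29.5, q₂* (follower) = 14.75

Work:
Follower's reaction: q₂ = (a - c - q₁)/2
Leader substitutes: π₁ = q₁·(a - q₁ - (a-c-q₁)/2 - c)
FOC: q₁* = (78 - 19)/2 = 29.50
Then: q₂* = (78 - 19 - 29.5)/2 = 14.75
Leader has first-mover advantage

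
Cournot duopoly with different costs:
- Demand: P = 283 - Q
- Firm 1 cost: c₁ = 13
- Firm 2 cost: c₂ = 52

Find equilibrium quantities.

q₁* = 103.0, q₂* = 64.0

Work:
Reaction: q₁ = (283 - 13 - q₂)/2
Reaction: q₂ = (283 - 52 - q₁)/2
Solve simultaneously:
q₁* = (283 - 2×13 + 52)/3 = 103.0
q₂* = (283 - 2×52 + 13)/3 = 64.0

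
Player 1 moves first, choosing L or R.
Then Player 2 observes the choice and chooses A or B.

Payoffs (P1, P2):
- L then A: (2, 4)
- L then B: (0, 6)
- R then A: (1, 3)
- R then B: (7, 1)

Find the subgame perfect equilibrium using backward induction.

P1 plays R, P2 plays B after L and A after R; Payoff (1, 3)

Work:
Backward induction:
After L: P2 chooses B → P1 gets 0
After R: P2 chooses A → P1 gets 1
P1 chooses R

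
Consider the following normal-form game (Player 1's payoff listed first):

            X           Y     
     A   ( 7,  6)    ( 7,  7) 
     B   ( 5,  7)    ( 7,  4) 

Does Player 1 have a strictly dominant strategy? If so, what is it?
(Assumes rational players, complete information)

No strictly dominant strategy exists for Player 1

Work:
A strategy strictly dominates another if it gives a strictly higher payoff against every opponent action. Compare each pair of P1's strategies column-by-column:
  A vs B: [7 vs 5, 7 vs 7] → A does not strictly dominate B (column Y: 7 ≤ 7)
  B vs A: [5 vs 7, 7 vs 7] → B does not strictly dominate A (column X: 5 ≤ 7)
No single strategy strictly dominates all others → no strictly dominant strategy.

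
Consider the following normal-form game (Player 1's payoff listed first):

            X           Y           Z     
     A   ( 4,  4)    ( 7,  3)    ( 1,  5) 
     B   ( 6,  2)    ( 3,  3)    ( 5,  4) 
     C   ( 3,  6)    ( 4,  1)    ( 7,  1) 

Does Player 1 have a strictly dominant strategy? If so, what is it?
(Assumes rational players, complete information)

No strictly dominant strategy exists for Player 1

Work:
A strategy strictly dominates another if it gives a strictly higher payoff against every opponent action. Compare each pair of P1's strategies column-by-column:
  A vs B: [4 vs 6, 7 vs 3, 1 vs 5] → A does not strictly dominate B (column X: 4 ≤ 6)
  A vs C: [4 vs 3, 7 vs 4, 1 vs 7] → A does not strictly dominate C (column Z: 1 ≤ 7)
  B vs A: [6 vs 4, 3 vs 7, 5 vs 1] → B does not strictly dominate A (column Y: 3 ≤ 7)
  B vs C: [6 vs 3, 3 vs 4, 5 vs 7] → B does not strictly dominate C (column Y: 3 ≤ 4)
  C vs A: [3 vs 4, 4 vs 7, 7 vs 1] → C does not strictly dominate A (column X: 3 ≤ 4)
  C vs B: [3 vs 6, 4 vs 3, 7 vs 5] → C does not strictly dominate B (column X: 3 ≤ 6)
No single strategy strictly dominates all others → no strictly dominant strategy.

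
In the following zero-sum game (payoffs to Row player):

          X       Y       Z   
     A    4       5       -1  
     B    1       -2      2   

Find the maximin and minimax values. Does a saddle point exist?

Maximin = -1, Minimax = 2, Saddle: False

Work:
Row minimums: [-1, -2] → maximin = -1
Column maximums: [4, 5, 2] → minimax = 2
No saddle point (maximin ≠ minimax). Mixed strategy needed.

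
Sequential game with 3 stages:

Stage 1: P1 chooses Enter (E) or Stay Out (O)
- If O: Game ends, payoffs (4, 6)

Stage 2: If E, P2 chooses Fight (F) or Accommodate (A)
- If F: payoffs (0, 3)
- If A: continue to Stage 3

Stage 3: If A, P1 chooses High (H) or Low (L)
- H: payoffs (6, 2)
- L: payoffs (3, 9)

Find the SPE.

SPE: (O, F, H); Outcome (4, 6)

Work:
Stage 3: P1 chooses H (6 vs 3)
Stage 2: P2: F->3, A->2 (anticipating H). Choose F
Stage 1: P1: O->4, E->0 (anticipating F, H). Choose O
SPE path: O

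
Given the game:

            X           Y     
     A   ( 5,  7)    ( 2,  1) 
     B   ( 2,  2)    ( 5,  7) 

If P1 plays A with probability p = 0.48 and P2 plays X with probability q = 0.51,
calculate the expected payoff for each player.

E[P1] = 3.4988, E[P2] = 4.2628

Work:
E[P1] = p·q·π₁(A,X) + p·(1-q)·π₁(A,Y) + (1-p)·q·π₁(B,X) + (1-p)·(1-q)·π₁(B,Y)
= 0.48·0.51·5 + 0.48·0.49·2 + 0.52·0.51·2 + 0.52·0.49·5
= 3.4988

E[P2] = 4.2628 (similar calculation)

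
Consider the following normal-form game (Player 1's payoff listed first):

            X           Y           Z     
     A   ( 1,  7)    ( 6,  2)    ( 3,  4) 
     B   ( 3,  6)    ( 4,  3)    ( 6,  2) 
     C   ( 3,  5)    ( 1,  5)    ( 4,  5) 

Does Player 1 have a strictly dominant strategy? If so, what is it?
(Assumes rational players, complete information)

No strictly dominant strategy exists for Player 1

Work:
A strategy strictly dominates another if it gives a strictly higher payoff against every opponent action. Compare each pair of P1's strategies column-by-column:
  A vs B: [1 vs 3, 6 vs 4, 3 vs 6] → A does not strictly dominate B (column X: 1 ≤ 3)
  A vs C: [1 vs 3, 6 vs 1, 3 vs 4] → A does not strictly dominate C (column X: 1 ≤ 3)
  B vs A: [3 vs 1, 4 vs 6, 6 vs 3] → B does not strictly dominate A (column Y: 4 ≤ 6)
  B vs C: [3 vs 3, 4 vs 1, 6 vs 4] → B does not strictly dominate C (column X: 3 ≤ 3)
  C vs A: [3 vs 1, 1 vs 6, 4 vs 3] → C does not strictly dominate A (column Y: 1 ≤ 6)
  C vs B: [3 vs 3, 1 vs 4, 4 vs 6] → C does not strictly dominate B (column X: 3 ≤ 3)
No single strategy strictly dominates all others → no strictly dominant strategy.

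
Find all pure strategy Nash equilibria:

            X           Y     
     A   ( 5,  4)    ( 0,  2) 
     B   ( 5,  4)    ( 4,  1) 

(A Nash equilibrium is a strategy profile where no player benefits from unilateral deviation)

Nash equilibrium: (A, X), (B, X)

Work:
Best responses:
  P1 vs X: payoffs [5, 5] → best response A/B (payoff 5)
  P1 vs Y: payoffs [0, 4] → best response B (payoff 4)
  P2 vs A: payoffs [4, 2] → best response X (payoff 4)
  P2 vs B: payoffs [4, 1] → best response X (payoff 4)
Mutual best responses: (A,X), (B,X) → Nash equilibria.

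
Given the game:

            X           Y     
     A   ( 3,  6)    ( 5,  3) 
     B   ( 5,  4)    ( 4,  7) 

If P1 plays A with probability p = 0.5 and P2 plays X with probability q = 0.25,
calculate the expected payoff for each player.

E[P1] = 4.375, E[P2] = 5.0

Work:
E[P1] = p·q·π₁(A,X) + p·(1-q)·π₁(A,Y) + (1-p)·q·π₁(B,X) + (1-p)·(1-q)·π₁(B,Y)
= 0.5·0.25·3 + 0.5·0.75·5 + 0.5·0.25·5 + 0.5·0.75·4
= 4.375

E[P2] = 5.0 (similar calculation)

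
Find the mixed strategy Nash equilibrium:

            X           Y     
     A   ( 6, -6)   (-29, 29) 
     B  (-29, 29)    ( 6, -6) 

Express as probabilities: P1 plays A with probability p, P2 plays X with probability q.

p = 0.5, q = 0.5

Work:
Find probabilities that make opponent indifferent:
P2 chooses q to make P1 indifferent between A and B
P1 chooses p to make P2 indifferent between X and Y
Mixed NE: P1 plays (A: 0.5, B: 0.5), P2 plays (X: 0.5, Y: 0.5)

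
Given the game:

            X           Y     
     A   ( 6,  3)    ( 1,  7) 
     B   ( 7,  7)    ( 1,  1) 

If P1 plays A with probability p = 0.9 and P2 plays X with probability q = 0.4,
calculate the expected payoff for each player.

E[P1] = 3.04, E[P2] = 5.2

Work:
E[P1] = p·q·π₁(A,X) + p·(1-q)·π₁(A,Y) + (1-p)·q·π₁(B,X) + (1-p)·(1-q)·π₁(B,Y)
= 0.9·0.4·6 + 0.9·0.6·1 + 0.1·0.4·7 + 0.1·0.6·1
= 3.04

E[P2] = 5.2 (similar calculation)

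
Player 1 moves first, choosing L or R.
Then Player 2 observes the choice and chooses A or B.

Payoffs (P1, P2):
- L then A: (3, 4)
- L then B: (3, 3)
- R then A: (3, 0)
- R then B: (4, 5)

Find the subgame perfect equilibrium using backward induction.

P1 plays R, P2 plays A after L and B after R; Payoff (4, 5)

Work:
Backward induction:
After L: P2 chooses A → P1 gets 3
After R: P2 chooses B → P1 gets 4
P1 chooses R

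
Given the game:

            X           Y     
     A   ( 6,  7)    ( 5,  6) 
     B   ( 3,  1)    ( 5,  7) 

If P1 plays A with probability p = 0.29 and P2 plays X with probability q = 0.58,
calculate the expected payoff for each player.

E[P1] = 4.3446, E[P2] = 4.4074

Work:
E[P1] = p·q·π₁(A,X) + p·(1-q)·π₁(A,Y) + (1-p)·q·π₁(B,X) + (1-p)·(1-q)·π₁(B,Y)
= 0.29·0.58·6 + 0.29·0.42·5 + 0.71·0.58·3 + 0.71·0.42·5
= 4.3446

E[P2] = 4.4074 (similar calculation)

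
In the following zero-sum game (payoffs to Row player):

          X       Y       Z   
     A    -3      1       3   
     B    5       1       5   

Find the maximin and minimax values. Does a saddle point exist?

Maximin = 1, Minimax = 1, Saddle: True

Work:
Row minimums: [-3, 1] → maximin = 1
Column maximums: [5, 1, 5] → minimax = 1
Saddle point exists! Game value = 1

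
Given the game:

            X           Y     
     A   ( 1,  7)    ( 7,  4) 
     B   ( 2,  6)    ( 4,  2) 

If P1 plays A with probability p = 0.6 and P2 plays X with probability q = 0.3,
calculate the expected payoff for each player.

E[P1] = 4.48, E[P2] = 4.22

Work:
E[P1] = p·q·π₁(A,X) + p·(1-q)·π₁(A,Y) + (1-p)·q·π₁(B,X) + (1-p)·(1-q)·π₁(B,Y)
= 0.6·0.3·1 + 0.6·0.7·7 + 0.4·0.3·2 + 0.4·0.7·4
= 4.48

E[P2] = 4.22 (similar calculation)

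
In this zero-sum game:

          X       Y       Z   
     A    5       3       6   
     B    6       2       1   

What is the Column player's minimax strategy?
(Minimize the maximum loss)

Column should play Y, value = 3

Work:
Column player minimizes Row's maximum payoff:
Column X: max payoff to Row = 6
Column Y: max payoff to Row = 3
Column Z: max payoff to Row = 6
Minimum is 3, achieved by column Y.
Minimax strategy: Y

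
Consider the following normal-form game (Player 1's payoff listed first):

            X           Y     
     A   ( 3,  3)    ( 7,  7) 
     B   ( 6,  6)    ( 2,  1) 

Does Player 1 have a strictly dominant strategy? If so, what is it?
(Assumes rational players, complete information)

No strictly dominant strategy exists for Player 1

Work:
A strategy strictly dominates another if it gives a strictly higher payoff against every opponent action. Compare each pair of P1's strategies column-by-column:
  A vs B: [3 vs 6, 7 vs 2] → A does not strictly dominate B (column X: 3 ≤ 6)
  B vs A: [6 vs 3, 2 vs 7] → B does not strictly dominate A (column Y: 2 ≤ 7)
No single strategy strictly dominates all others → no strictly dominant strategy.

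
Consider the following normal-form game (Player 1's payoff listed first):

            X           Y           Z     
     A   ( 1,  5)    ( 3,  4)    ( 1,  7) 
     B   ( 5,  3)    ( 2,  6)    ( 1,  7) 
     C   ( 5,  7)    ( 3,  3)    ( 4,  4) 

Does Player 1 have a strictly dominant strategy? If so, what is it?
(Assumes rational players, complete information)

No strictly dominant strategy exists for Player 1

Work:
A strategy strictly dominates another if it gives a strictly higher payoff against every opponent action. Compare each pair of P1's strategies column-by-column:
  A vs B: [1 vs 5, 3 vs 2, 1 vs 1] → A does not strictly dominate B (column X: 1 ≤ 5)
  A vs C: [1 vs 5, 3 vs 3, 1 vs 4] → A does not strictly dominate C (column X: 1 ≤ 5)
  B vs A: [5 vs 1, 2 vs 3, 1 vs 1] → B does not strictly dominate A (column Y: 2 ≤ 3)
  B vs C: [5 vs 5, 2 vs 3, 1 vs 4] → B does not strictly dominate C (column X: 5 ≤ 5)
  C vs A: [5 vs 1, 3 vs 3, 4 vs 1] → C does not strictly dominate A (column Y: 3 ≤ 3)
  C vs B: [5 vs 5, 3 vs 2, 4 vs 1] → C does not strictly dominate B (column X: 5 ≤ 5)
No single strategy strictly dominates all others → no strictly dominant strategy.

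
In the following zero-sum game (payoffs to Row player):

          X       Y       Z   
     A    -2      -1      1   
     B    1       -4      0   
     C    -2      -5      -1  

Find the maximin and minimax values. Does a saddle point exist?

Maximin = -2, Minimax = -1, Saddle: False

Work:
Row minimums: [-2, -4, -5] → maximin = -2
Column maximums: [1, -1, 1] → minimax = -1
No saddle point (maximin ≠ minimax). Mixed strategy needed.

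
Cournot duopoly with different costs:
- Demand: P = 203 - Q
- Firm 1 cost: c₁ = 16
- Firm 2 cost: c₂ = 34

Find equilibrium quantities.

q₁* = 68.33, q₂* = 50.33

Work:
Reaction: q₁ = (203 - 16 - q₂)/2
Reaction: q₂ = (203 - 34 - q₁)/2
Solve simultaneously:
q₁* = (203 - 2×16 + 34)/3 = 68.33
q₂* = (203 - 2×34 + 16)/3 = 50.33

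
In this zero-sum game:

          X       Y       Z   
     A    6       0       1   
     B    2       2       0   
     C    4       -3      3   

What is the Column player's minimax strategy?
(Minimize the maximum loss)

Column should play Y, value = 2

Work:
Column player minimizes Row's maximum payoff:
Column X: max payoff to Row = 6
Column Y: max payoff to Row = 2
Column Z: max payoff to Row = 3
Minimum is 2, achieved by column Y.
Minimax strategy: Y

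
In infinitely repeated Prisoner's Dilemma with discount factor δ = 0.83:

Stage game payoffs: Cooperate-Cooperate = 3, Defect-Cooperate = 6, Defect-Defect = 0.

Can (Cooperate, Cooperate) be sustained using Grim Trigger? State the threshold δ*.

δ* = 0.5; since δ = 0.83 ≥ 0.5, cooperation can be sustained

Work:
For Grim Trigger:
Cooperate forever: 3/(1-δ)
Defect then punished: 6 + 0·δ/(1-δ)
Need: 3/(1-δ) ≥ 6 + 0·δ/(1-δ)
Solving: δ ≥ (T-R)/(T-P) = (6-3)/(6-0) = 0.5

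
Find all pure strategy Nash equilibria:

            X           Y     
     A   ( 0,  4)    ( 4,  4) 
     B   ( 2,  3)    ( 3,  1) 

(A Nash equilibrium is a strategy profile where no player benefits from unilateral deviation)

Nash equilibrium: (A, Y), (B, X)

Work:
Best responses:
  P1 vs X: payoffs [0, 2] → best response B (payoff 2)
  P1 vs Y: payoffs [4, 3] → best response A (payoff 4)
  P2 vs A: payoffs [4, 4] → best response X/Y (payoff 4)
  P2 vs B: payoffs [3, 1] → best response X (payoff 3)
Mutual best responses: (A,Y), (B,X) → Nash equilibria.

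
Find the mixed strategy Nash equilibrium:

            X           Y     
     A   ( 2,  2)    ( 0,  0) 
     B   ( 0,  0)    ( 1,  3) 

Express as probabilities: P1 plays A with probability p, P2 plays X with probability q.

p = 0.6, q = 0.3333

Work:
Find probabilities that make opponent indifferent:
P2 chooses q to make P1 indifferent between A and B
P1 chooses p to make P2 indifferent between X and Y
Mixed NE: P1 plays (A: 0.6, B: 0.4), P2 plays (X: 0.3333, Y: 0.6667)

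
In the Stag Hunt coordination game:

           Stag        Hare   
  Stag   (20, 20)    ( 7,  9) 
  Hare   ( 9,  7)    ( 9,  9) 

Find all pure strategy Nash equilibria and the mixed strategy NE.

Pure NE: (Stag, Stag) and (Hare, Hare); Mixed NE: p = 0.1538, q = 0.1538

Work:
Check pure NE:
(Stag, Stag): (20, 20) - no unilateral deviation beneficial
(Hare, Hare): (9, 9) - no unilateral deviation beneficial
Mixed NE: P1 plays Stag with p = 0.1538, P2 plays Stag with q = 0.1538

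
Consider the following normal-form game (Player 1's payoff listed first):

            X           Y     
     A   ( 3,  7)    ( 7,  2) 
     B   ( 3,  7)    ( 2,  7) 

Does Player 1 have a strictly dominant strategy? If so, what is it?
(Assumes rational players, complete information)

No strictly dominant strategy exists for Player 1

Work:
A strategy strictly dominates another if it gives a strictly higher payoff against every opponent action. Compare each pair of P1's strategies column-by-column:
  A vs B: [3 vs 3, 7 vs 2] → A does not strictly dominate B (column X: 3 ≤ 3)
  B vs A: [3 vs 3, 2 vs 7] → B does not strictly dominate A (column X: 3 ≤ 3)
No single strategy strictly dominates all others → no strictly dominant strategy.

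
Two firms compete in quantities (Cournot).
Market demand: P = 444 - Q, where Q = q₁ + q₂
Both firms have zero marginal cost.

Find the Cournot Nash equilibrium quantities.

q₁* = q₂* = 148.0; P* = 148.0

Work:
Profit: π_i = P·q_i = (a - q_i - q_j)·q_i
FOC: ∂π_i/∂q_i = a - 2q_i - q_j = 0
Reaction function: q_i = (444 - q_j)/2
Symmetry: q* = 444/3 = 148.0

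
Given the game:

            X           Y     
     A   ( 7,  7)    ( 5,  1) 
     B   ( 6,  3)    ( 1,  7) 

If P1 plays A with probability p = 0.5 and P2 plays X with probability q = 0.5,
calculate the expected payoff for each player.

E[P1] = 4.75, E[P2] = 4.5

Work:
E[P1] = p·q·π₁(A,X) + p·(1-q)·π₁(A,Y) + (1-p)·q·π₁(B,X) + (1-p)·(1-q)·π₁(B,Y)
= 0.5·0.5·7 + 0.5·0.5·5 + 0.5·0.5·6 + 0.5·0.5·1
= 4.75

E[P2] = 4.5 (similar calculation)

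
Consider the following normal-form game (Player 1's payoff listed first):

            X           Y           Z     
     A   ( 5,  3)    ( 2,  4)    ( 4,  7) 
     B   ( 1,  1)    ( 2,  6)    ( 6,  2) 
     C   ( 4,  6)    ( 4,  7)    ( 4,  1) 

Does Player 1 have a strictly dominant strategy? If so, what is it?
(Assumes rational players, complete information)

No strictly dominant strategy exists for Player 1

Work:
A strategy strictly dominates another if it gives a strictly higher payoff against every opponent action. Compare each pair of P1's strategies column-by-column:
  A vs B: [5 vs 1, 2 vs 2, 4 vs 6] → A does not strictly dominate B (column Y: 2 ≤ 2)
  A vs C: [5 vs 4, 2 vs 4, 4 vs 4] → A does not strictly dominate C (column Y: 2 ≤ 4)
  B vs A: [1 vs 5, 2 vs 2, 6 vs 4] → B does not strictly dominate A (column X: 1 ≤ 5)
  B vs C: [1 vs 4, 2 vs 4, 6 vs 4] → B does not strictly dominate C (column X: 1 ≤ 4)
  C vs A: [4 vs 5, 4 vs 2, 4 vs 4] → C does not strictly dominate A (column X: 4 ≤ 5)
  C vs B: [4 vs 1, 4 vs 2, 4 vs 6] → C does not strictly dominate B (column Z: 4 ≤ 6)
No single strategy strictly dominates all others → no strictly dominant strategy.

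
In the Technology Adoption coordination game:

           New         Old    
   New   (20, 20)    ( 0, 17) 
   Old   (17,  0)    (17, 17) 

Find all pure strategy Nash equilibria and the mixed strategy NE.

Pure NE: (New, New) and (Old, Old); Mixed NE: p = 0.85, q = 0.85

Work:
Check pure NE:
(New, New): (20, 20) - no unilateral deviation beneficial
(Old, Old): (17, 17) - no unilateral deviation beneficial
Mixed NE: P1 plays New with p = 0.85, P2 plays New with q = 0.85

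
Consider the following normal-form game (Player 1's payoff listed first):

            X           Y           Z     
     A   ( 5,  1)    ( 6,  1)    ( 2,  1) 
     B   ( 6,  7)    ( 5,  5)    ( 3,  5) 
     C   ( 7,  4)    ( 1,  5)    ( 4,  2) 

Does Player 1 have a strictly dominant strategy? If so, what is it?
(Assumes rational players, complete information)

No strictly dominant strategy exists for Player 1

Work:
A strategy strictly dominates another if it gives a strictly higher payoff against every opponent action. Compare each pair of P1's strategies column-by-column:
  A vs B: [5 vs 6, 6 vs 5, 2 vs 3] → A does not strictly dominate B (column X: 5 ≤ 6)
  A vs C: [5 vs 7, 6 vs 1, 2 vs 4] → A does not strictly dominate C (column X: 5 ≤ 7)
  B vs A: [6 vs 5, 5 vs 6, 3 vs 2] → B does not strictly dominate A (column Y: 5 ≤ 6)
  B vs C: [6 vs 7, 5 vs 1, 3 vs 4] → B does not strictly dominate C (column X: 6 ≤ 7)
  C vs A: [7 vs 5, 1 vs 6, 4 vs 2] → C does not strictly dominate A (column Y: 1 ≤ 6)
  C vs B: [7 vs 6, 1 vs 5, 4 vs 3] → C does not strictly dominate B (column Y: 1 ≤ 5)
No single strategy strictly dominates all others → no strictly dominant strategy.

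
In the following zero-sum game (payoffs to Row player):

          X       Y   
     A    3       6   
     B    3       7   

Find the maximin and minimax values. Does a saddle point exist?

Maximin = 3, Minimax = 3, Saddle: True

Work:
Row minimums: [3, 3] → maximin = 3
Column maximums: [3, 7] → minimax = 3
Saddle point exists! Game value = 3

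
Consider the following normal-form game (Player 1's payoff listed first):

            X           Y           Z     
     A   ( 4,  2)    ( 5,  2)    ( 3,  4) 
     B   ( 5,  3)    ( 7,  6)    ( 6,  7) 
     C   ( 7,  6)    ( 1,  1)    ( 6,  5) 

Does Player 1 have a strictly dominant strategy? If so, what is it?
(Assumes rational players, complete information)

No strictly dominant strategy exists for Player 1

Work:
A strategy strictly dominates another if it gives a strictly higher payoff against every opponent action. Compare each pair of P1's strategies column-by-column:
  A vs B: [4 vs 5, 5 vs 7, 3 vs 6] → A does not strictly dominate B (column X: 4 ≤ 5)
  A vs C: [4 vs 7, 5 vs 1, 3 vs 6] → A does not strictly dominate C (column X: 4 ≤ 7)
  B vs A: [5 vs 4, 7 vs 5, 6 vs 3] → B strictly dominates A
  B vs C: [5 vs 7, 7 vs 1, 6 vs 6] → B does not strictly dominate C (column X: 5 ≤ 7)
  C vs A: [7 vs 4, 1 vs 5, 6 vs 3] → C does not strictly dominate A (column Y: 1 ≤ 5)
  C vs B: [7 vs 5, 1 vs 7, 6 vs 6] → C does not strictly dominate B (column Y: 1 ≤ 7)
No single strategy strictly dominates all others → no strictly dominant strategy.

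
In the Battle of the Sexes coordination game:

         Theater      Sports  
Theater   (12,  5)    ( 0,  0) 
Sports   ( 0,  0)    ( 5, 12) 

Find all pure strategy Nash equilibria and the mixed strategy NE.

Pure NE: (Theater, Theater) and (Sports, Sports); Mixed NE: p = 0.7059, q = 0.2941

Work:
Check pure NE:
(Theater, Theater): (12, 5) - no unilateral deviation beneficial
(Sports, Sports): (5, 12) - no unilateral deviation beneficial
Mixed NE: P1 plays Theater with p = 0.7059, P2 plays Theater with q = 0.2941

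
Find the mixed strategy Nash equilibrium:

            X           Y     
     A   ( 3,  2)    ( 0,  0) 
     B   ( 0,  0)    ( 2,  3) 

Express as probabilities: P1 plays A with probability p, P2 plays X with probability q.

p = 0.6, q = 0.4

Work:
Find probabilities that make opponent indifferent:
P2 chooses q to make P1 indifferent between A and B
P1 chooses p to make P2 indifferent between X and Y
Mixed NE: P1 plays (A: 0.6, B: 0.4), P2 plays (X: 0.4, Y: 0.6)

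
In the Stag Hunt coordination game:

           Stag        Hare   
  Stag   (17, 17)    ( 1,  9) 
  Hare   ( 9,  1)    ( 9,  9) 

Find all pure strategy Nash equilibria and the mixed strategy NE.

Pure NE: (Stag, Stag) and (Hare, Hare); Mixed NE: p = 0.5, q = 0.5

Work:
Check pure NE:
(Stag, Stag): (17, 17) - no unilateral deviation beneficial
(Hare, Hare): (9, 9) - no unilateral deviation beneficial
Mixed NE: P1 plays Stag with p = 0.5, P2 plays Stag with q = 0.5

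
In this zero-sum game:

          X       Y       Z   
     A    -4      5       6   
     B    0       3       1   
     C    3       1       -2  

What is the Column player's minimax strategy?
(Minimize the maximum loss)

Column should play X, value = 3

Work:
Column player minimizes Row's maximum payoff:
Column X: max payoff to Row = 3
Column Y: max payoff to Row = 5
Column Z: max payoff to Row = 6
Minimum is 3, achieved by column X.
Minimax strategy: X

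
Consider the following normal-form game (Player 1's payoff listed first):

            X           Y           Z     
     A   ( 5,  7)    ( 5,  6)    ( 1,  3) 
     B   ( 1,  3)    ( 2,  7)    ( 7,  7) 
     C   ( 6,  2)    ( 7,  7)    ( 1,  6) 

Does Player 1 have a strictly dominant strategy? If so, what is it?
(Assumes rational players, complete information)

No strictly dominant strategy exists for Player 1

Work:
A strategy strictly dominates another if it gives a strictly higher payoff against every opponent action. Compare each pair of P1's strategies column-by-column:
  A vs B: [5 vs 1, 5 vs 2, 1 vs 7] → A does not strictly dominate B (column Z: 1 ≤ 7)
  A vs C: [5 vs 6, 5 vs 7, 1 vs 1] → A does not strictly dominate C (column X: 5 ≤ 6)
  B vs A: [1 vs 5, 2 vs 5, 7 vs 1] → B does not strictly dominate A (column X: 1 ≤ 5)
  B vs C: [1 vs 6, 2 vs 7, 7 vs 1] → B does not strictly dominate C (column X: 1 ≤ 6)
  C vs A: [6 vs 5, 7 vs 5, 1 vs 1] → C does not strictly dominate A (column Z: 1 ≤ 1)
  C vs B: [6 vs 1, 7 vs 2, 1 vs 7] → C does not strictly dominate B (column Z: 1 ≤ 7)
No single strategy strictly dominates all others → no strictly dominant strategy.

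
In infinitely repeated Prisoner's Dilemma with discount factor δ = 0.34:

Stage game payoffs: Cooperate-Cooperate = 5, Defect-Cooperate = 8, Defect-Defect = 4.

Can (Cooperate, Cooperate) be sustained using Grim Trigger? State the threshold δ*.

δ* = 0.75; since δ = 0.34 < 0.75, cooperation cannot be sustained

Work:
For Grim Trigger:
Cooperate forever: 5/(1-δ)
Defect then punished: 8 + 4·δ/(1-δ)
Need: 5/(1-δ) ≥ 8 + 4·δ/(1-δ)
Solving: δ ≥ (T-R)/(T-P) = (8-5)/(8-4) = 0.75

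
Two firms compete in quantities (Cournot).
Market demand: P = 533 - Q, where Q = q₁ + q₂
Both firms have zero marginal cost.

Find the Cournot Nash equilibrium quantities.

q₁* = q₂* = 177.67; P* = 177.67

Work:
Profit: π_i = P·q_i = (a - q_i - q_j)·q_i
FOC: ∂π_i/∂q_i = a - 2q_i - q_j = 0
Reaction function: q_i = (533 - q_j)/2
Symmetry: q* = 533/3 = 177.67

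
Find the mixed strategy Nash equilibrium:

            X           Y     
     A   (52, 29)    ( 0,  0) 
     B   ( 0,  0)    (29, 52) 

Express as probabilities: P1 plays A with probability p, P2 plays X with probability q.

p = 0.642, q = 0.358

Work:
Find probabilities that make opponent indifferent:
P2 chooses q to make P1 indifferent between A and B
P1 chooses p to make P2 indifferent between X and Y
Mixed NE: P1 plays (A: 0.642, B: 0.358), P2 plays (X: 0.358, Y: 0.642)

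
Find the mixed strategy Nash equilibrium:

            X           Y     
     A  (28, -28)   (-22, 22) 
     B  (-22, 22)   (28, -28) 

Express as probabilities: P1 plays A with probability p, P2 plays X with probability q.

p = 0.5, q = 0.5

Work:
Find probabilities that make opponent indifferent:
P2 chooses q to make P1 indifferent between A and B
P1 chooses p to make P2 indifferent between X and Y
Mixed NE: P1 plays (A: 0.5, B: 0.5), P2 plays (X: 0.5, Y: 0.5)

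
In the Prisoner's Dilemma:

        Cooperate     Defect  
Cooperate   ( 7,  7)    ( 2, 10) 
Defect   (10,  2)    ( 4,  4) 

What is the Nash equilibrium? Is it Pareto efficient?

(Defect, Defect) is NE; not Pareto efficient

Work:
Defect dominates Cooperate for both players:
If P2 cooperates: Defect (10) > Cooperate (7)
If P2 defects: Defect (4) > Cooperate (2)
NE: (Defect, Defect) with payoff (4, 4)
But (Cooperate, Cooperate) = (7, 7) Pareto dominates (4, 4)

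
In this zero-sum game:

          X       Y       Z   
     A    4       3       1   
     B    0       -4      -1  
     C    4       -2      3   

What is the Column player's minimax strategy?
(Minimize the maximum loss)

Column should play Y or Z (all achieve the minimum), value = 3

Work:
Column player minimizes Row's maximum payoff:
Column X: max payoff to Row = 4
Column Y: max payoff to Row = 3
Column Z: max payoff to Row = 3
Minimum is 3, achieved by columns Y, Z (tied).
Each of Y or Z is a minimax strategy.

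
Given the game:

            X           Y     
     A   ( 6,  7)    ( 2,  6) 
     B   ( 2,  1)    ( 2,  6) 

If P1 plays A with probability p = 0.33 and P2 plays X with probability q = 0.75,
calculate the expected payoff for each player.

E[P1] = 2.99, E[P2] = 3.735

Work:
E[P1] = p·q·π₁(A,X) + p·(1-q)·π₁(A,Y) + (1-p)·q·π₁(B,X) + (1-p)·(1-q)·π₁(B,Y)
= 0.33·0.75·6 + 0.33·0.25·2 + 0.67·0.75·2 + 0.67·0.25·2
= 2.99

E[P2] = 3.735 (similar calculation)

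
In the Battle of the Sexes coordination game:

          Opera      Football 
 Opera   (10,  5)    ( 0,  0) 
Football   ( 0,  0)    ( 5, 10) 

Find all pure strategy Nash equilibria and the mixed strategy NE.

Pure NE: (Opera, Opera) and (Football, Football); Mixed NE: p = 0.6667, q = 0.3333

Work:
Check pure NE:
(Opera, Opera): (10, 5) - no unilateral deviation beneficial
(Football, Football): (5, 10) - no unilateral deviation beneficial
Mixed NE: P1 plays Opera with p = 0.6667, P2 plays Opera with q = 0.3333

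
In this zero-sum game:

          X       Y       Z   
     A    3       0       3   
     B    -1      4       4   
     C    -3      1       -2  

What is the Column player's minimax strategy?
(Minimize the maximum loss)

Column should play X, value = 3

Work:
Column player minimizes Row's maximum payoff:
Column X: max payoff to Row = 3
Column Y: max payoff to Row = 4
Column Z: max payoff to Row = 4
Minimum is 3, achieved by column X.
Minimax strategy: X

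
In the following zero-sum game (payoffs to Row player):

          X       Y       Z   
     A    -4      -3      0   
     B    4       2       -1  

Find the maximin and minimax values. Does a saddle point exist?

Maximin = -1, Minimax = 0, Saddle: False

Work:
Row minimums: [-4, -1] → maximin = -1
Column maximums: [4, 2, 0] → minimax = 0
No saddle point (maximin ≠ minimax). Mixed strategy needed.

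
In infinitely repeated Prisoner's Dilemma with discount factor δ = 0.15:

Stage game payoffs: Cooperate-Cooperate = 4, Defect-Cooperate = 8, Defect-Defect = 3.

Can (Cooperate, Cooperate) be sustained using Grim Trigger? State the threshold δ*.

δ* = 0.8; since δ = 0.15 < 0.8, cooperation cannot be sustained

Work:
For Grim Trigger:
Cooperate forever: 4/(1-δ)
Defect then punished: 8 + 3·δ/(1-δ)
Need: 4/(1-δ) ≥ 8 + 3·δ/(1-δ)
Solving: δ ≥ (T-R)/(T-P) = (8-4)/(8-3) = 0.8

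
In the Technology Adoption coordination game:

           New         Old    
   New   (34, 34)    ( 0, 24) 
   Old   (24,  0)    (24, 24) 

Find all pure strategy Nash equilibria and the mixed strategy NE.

Pure NE: (New, New) and (Old, Old); Mixed NE: p = 0.7059, q = 0.7059

Work:
Check pure NE:
(New, New): (34, 34) - no unilateral deviation beneficial
(Old, Old): (24, 24) - no unilateral deviation beneficial
Mixed NE: P1 plays New with p = 0.7059, P2 plays New with q = 0.7059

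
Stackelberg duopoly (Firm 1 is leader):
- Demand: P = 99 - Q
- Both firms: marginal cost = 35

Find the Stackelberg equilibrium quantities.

q₁* (leader) = 32.0, q₂* (follower) = 16.0

Work:
Follower's reaction: q₂ = (a - c - q₁)/2
Leader substitutes: π₁ = q₁·(a - q₁ - (a-c-q₁)/2 - c)
FOC: q₁* = (99 - 35)/2 = 32.00
Then: q₂* = (99 - 35 - 32.0)/2 = 16.00
Leader has first-mover advantage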